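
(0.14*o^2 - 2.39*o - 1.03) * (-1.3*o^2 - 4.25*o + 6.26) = -0.182*o^4 + 2.512*o^3 + 12.3729*o^2 - 10.5839*o - 6.4478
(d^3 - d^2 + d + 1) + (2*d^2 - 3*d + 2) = d^3 + d^2 - 2*d + 3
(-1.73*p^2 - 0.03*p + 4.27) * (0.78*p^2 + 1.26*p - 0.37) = -1.3494*p^4 - 2.2032*p^3 + 3.9329*p^2 + 5.3913*p - 1.5799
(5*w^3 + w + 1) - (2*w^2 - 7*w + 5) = 5*w^3 - 2*w^2 + 8*w - 4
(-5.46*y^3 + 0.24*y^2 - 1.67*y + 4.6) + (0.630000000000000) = -5.46*y^3 + 0.24*y^2 - 1.67*y + 5.23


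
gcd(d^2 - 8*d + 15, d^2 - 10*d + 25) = d - 5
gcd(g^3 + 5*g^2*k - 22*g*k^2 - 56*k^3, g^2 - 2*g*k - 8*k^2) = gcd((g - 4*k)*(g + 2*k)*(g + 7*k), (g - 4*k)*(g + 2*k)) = g^2 - 2*g*k - 8*k^2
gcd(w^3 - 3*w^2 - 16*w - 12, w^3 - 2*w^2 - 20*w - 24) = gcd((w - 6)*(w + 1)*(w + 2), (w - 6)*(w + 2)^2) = w^2 - 4*w - 12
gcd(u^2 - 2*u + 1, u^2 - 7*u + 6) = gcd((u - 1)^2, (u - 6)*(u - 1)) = u - 1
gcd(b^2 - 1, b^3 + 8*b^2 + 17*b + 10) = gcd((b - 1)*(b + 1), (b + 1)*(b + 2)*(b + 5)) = b + 1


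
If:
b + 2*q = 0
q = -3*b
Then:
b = 0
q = 0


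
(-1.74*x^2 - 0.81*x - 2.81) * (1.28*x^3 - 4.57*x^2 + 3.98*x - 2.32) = -2.2272*x^5 + 6.915*x^4 - 6.8203*x^3 + 13.6547*x^2 - 9.3046*x + 6.5192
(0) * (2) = 0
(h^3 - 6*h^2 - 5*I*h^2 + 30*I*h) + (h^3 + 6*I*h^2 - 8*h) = 2*h^3 - 6*h^2 + I*h^2 - 8*h + 30*I*h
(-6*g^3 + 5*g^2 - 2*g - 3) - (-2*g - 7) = -6*g^3 + 5*g^2 + 4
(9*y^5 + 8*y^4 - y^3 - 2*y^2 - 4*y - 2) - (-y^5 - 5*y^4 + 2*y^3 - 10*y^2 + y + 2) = 10*y^5 + 13*y^4 - 3*y^3 + 8*y^2 - 5*y - 4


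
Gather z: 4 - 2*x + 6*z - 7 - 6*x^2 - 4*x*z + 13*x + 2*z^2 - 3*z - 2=-6*x^2 + 11*x + 2*z^2 + z*(3 - 4*x) - 5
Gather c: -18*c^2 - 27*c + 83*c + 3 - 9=-18*c^2 + 56*c - 6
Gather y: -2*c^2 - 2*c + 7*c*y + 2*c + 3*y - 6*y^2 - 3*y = -2*c^2 + 7*c*y - 6*y^2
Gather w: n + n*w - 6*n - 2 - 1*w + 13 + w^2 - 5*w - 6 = -5*n + w^2 + w*(n - 6) + 5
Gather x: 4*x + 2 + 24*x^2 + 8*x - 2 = 24*x^2 + 12*x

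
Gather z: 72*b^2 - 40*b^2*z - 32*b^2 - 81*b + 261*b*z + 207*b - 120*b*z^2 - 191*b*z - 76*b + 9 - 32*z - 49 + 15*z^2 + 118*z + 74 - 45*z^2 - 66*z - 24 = 40*b^2 + 50*b + z^2*(-120*b - 30) + z*(-40*b^2 + 70*b + 20) + 10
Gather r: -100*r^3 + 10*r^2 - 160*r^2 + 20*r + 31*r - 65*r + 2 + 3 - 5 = -100*r^3 - 150*r^2 - 14*r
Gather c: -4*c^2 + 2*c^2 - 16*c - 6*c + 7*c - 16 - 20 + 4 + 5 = -2*c^2 - 15*c - 27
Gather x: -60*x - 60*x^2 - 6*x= -60*x^2 - 66*x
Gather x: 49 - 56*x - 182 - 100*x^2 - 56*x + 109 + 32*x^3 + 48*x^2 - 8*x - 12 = 32*x^3 - 52*x^2 - 120*x - 36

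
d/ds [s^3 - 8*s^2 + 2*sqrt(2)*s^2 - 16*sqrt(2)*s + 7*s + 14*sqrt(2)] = 3*s^2 - 16*s + 4*sqrt(2)*s - 16*sqrt(2) + 7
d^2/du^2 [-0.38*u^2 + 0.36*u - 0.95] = -0.760000000000000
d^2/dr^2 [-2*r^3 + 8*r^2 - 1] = 16 - 12*r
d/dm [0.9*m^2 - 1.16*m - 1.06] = 1.8*m - 1.16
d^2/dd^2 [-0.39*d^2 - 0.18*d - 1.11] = -0.780000000000000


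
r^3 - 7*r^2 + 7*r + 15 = (r - 5)*(r - 3)*(r + 1)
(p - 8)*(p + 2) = p^2 - 6*p - 16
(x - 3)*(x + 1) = x^2 - 2*x - 3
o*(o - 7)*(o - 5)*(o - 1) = o^4 - 13*o^3 + 47*o^2 - 35*o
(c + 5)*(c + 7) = c^2 + 12*c + 35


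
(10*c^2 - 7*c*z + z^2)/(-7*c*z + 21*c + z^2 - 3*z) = (-10*c^2 + 7*c*z - z^2)/(7*c*z - 21*c - z^2 + 3*z)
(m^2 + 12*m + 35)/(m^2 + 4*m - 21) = (m + 5)/(m - 3)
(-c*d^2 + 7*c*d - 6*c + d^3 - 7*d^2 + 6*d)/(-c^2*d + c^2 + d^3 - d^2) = (d - 6)/(c + d)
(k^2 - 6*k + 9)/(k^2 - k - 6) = (k - 3)/(k + 2)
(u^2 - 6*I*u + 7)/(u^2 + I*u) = (u - 7*I)/u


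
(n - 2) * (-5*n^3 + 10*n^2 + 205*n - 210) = -5*n^4 + 20*n^3 + 185*n^2 - 620*n + 420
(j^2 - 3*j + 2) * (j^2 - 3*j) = j^4 - 6*j^3 + 11*j^2 - 6*j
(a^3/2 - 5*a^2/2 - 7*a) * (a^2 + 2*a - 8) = a^5/2 - 3*a^4/2 - 16*a^3 + 6*a^2 + 56*a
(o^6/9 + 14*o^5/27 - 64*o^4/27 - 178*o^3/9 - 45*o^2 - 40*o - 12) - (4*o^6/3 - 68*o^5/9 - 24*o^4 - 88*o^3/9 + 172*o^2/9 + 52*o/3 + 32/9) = -11*o^6/9 + 218*o^5/27 + 584*o^4/27 - 10*o^3 - 577*o^2/9 - 172*o/3 - 140/9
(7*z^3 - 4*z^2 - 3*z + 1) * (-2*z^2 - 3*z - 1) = -14*z^5 - 13*z^4 + 11*z^3 + 11*z^2 - 1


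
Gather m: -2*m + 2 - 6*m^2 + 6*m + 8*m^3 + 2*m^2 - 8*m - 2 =8*m^3 - 4*m^2 - 4*m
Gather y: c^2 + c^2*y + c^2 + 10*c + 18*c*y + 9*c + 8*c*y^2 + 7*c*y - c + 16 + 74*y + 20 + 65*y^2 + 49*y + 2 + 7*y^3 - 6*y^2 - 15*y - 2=2*c^2 + 18*c + 7*y^3 + y^2*(8*c + 59) + y*(c^2 + 25*c + 108) + 36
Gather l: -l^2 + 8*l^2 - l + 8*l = 7*l^2 + 7*l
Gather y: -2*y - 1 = -2*y - 1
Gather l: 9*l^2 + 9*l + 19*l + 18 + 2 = 9*l^2 + 28*l + 20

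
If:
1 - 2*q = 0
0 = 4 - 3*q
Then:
No Solution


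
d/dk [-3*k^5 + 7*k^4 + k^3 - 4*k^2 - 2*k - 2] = -15*k^4 + 28*k^3 + 3*k^2 - 8*k - 2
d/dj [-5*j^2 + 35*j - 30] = 35 - 10*j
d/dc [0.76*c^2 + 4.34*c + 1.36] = 1.52*c + 4.34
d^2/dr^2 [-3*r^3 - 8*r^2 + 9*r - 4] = -18*r - 16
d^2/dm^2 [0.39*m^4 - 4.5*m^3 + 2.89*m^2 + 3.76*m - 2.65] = 4.68*m^2 - 27.0*m + 5.78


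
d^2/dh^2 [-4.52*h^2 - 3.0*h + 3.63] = -9.04000000000000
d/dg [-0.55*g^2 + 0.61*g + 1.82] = 0.61 - 1.1*g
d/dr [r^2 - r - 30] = 2*r - 1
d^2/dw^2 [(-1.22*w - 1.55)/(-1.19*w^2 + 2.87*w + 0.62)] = ((3.3138 - 8.7108*w)*(-1.19*w^2 + 2.87*w + 0.62) - (1.22*w + 1.55)*(2.38*w - 2.87)*(4.76*w - 5.74))/(-1.19*w^2 + 2.87*w + 0.62)^3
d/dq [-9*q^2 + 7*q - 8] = 7 - 18*q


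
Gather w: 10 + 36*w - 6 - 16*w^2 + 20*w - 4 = -16*w^2 + 56*w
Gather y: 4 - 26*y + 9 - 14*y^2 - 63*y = -14*y^2 - 89*y + 13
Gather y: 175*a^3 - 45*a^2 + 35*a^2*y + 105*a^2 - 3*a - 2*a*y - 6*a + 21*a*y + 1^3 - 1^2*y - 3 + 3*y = 175*a^3 + 60*a^2 - 9*a + y*(35*a^2 + 19*a + 2) - 2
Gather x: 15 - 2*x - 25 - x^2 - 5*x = -x^2 - 7*x - 10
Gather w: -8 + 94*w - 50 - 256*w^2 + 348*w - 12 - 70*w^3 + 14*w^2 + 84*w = -70*w^3 - 242*w^2 + 526*w - 70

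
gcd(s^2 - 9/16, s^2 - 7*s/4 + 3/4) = s - 3/4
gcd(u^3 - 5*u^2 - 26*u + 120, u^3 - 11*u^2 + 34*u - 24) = u^2 - 10*u + 24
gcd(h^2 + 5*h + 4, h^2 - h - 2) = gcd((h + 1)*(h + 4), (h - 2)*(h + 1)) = h + 1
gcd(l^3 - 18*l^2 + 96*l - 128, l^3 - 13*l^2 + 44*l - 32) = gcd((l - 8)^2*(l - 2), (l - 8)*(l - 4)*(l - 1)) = l - 8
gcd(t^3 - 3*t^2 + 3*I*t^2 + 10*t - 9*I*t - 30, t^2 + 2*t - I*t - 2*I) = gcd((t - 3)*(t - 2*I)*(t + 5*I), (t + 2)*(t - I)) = 1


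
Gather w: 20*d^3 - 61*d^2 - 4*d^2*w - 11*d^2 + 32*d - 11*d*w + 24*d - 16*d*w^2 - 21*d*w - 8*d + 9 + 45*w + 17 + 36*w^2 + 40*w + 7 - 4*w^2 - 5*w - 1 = 20*d^3 - 72*d^2 + 48*d + w^2*(32 - 16*d) + w*(-4*d^2 - 32*d + 80) + 32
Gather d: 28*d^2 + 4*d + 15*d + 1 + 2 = 28*d^2 + 19*d + 3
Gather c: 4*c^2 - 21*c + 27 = 4*c^2 - 21*c + 27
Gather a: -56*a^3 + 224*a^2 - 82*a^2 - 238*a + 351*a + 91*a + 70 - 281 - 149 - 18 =-56*a^3 + 142*a^2 + 204*a - 378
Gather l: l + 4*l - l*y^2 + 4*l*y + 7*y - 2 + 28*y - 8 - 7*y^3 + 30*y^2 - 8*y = l*(-y^2 + 4*y + 5) - 7*y^3 + 30*y^2 + 27*y - 10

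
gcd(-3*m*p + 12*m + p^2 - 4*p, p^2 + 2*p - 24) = p - 4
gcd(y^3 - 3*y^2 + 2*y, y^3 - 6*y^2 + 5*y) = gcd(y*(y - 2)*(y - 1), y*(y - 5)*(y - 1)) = y^2 - y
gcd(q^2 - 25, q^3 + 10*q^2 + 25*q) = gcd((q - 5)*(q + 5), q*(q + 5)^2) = q + 5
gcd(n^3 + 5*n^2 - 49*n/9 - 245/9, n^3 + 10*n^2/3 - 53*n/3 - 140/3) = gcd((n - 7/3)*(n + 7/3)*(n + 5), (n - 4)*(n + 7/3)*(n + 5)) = n^2 + 22*n/3 + 35/3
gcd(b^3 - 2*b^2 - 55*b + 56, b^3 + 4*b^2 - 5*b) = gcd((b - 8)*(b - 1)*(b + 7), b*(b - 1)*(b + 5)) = b - 1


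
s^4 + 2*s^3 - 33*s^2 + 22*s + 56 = (s - 4)*(s - 2)*(s + 1)*(s + 7)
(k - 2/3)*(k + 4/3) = k^2 + 2*k/3 - 8/9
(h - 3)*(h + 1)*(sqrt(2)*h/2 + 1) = sqrt(2)*h^3/2 - sqrt(2)*h^2 + h^2 - 3*sqrt(2)*h/2 - 2*h - 3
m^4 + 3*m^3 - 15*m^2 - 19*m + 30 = (m - 3)*(m - 1)*(m + 2)*(m + 5)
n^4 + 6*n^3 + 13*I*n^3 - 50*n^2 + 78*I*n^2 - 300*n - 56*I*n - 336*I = (n + 6)*(n + 2*I)*(n + 4*I)*(n + 7*I)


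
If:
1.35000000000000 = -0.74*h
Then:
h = -1.82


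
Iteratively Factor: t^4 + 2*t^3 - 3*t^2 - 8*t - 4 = (t + 1)*(t^3 + t^2 - 4*t - 4) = (t + 1)*(t + 2)*(t^2 - t - 2) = (t - 2)*(t + 1)*(t + 2)*(t + 1)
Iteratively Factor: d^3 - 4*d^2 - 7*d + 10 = (d - 5)*(d^2 + d - 2) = (d - 5)*(d - 1)*(d + 2)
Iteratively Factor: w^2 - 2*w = (w - 2)*(w)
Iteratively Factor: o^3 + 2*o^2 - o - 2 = (o + 2)*(o^2 - 1) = (o + 1)*(o + 2)*(o - 1)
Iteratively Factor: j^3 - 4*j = (j + 2)*(j^2 - 2*j) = (j - 2)*(j + 2)*(j)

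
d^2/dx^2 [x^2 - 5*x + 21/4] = 2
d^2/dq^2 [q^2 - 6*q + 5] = 2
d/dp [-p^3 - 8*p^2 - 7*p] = -3*p^2 - 16*p - 7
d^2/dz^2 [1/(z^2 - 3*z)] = 2*(-z*(z - 3) + (2*z - 3)^2)/(z^3*(z - 3)^3)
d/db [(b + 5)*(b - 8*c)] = 2*b - 8*c + 5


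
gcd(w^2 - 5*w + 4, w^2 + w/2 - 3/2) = w - 1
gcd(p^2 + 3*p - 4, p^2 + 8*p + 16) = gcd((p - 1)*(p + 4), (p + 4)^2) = p + 4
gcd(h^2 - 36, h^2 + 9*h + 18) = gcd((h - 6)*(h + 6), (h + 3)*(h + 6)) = h + 6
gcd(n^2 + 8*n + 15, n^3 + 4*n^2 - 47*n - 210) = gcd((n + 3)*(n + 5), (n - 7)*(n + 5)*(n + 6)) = n + 5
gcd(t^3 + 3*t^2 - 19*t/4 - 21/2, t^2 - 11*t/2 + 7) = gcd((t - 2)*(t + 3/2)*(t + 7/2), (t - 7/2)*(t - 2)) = t - 2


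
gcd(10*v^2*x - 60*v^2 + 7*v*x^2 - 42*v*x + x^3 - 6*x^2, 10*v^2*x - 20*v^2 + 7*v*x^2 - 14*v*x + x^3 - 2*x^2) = 10*v^2 + 7*v*x + x^2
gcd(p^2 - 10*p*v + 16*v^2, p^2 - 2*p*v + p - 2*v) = p - 2*v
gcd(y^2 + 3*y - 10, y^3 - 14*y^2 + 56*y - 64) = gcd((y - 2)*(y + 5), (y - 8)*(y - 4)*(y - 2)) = y - 2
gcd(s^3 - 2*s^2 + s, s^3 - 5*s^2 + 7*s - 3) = s^2 - 2*s + 1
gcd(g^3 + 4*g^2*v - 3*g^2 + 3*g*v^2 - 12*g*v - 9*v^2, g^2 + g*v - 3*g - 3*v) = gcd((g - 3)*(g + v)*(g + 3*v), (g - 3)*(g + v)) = g^2 + g*v - 3*g - 3*v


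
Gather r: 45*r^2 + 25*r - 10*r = 45*r^2 + 15*r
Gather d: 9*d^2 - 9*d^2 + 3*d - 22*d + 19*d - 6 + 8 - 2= 0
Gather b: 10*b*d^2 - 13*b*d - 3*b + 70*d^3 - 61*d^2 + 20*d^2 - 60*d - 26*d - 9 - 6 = b*(10*d^2 - 13*d - 3) + 70*d^3 - 41*d^2 - 86*d - 15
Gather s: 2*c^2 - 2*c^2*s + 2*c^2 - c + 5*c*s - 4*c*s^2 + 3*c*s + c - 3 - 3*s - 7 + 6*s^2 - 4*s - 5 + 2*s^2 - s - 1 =4*c^2 + s^2*(8 - 4*c) + s*(-2*c^2 + 8*c - 8) - 16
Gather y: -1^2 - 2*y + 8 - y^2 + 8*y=-y^2 + 6*y + 7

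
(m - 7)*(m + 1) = m^2 - 6*m - 7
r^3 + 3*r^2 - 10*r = r*(r - 2)*(r + 5)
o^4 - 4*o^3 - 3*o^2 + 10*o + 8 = (o - 4)*(o - 2)*(o + 1)^2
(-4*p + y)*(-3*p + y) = 12*p^2 - 7*p*y + y^2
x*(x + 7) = x^2 + 7*x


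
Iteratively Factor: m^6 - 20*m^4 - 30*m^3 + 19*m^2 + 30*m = (m + 3)*(m^5 - 3*m^4 - 11*m^3 + 3*m^2 + 10*m) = m*(m + 3)*(m^4 - 3*m^3 - 11*m^2 + 3*m + 10) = m*(m - 5)*(m + 3)*(m^3 + 2*m^2 - m - 2) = m*(m - 5)*(m + 1)*(m + 3)*(m^2 + m - 2) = m*(m - 5)*(m + 1)*(m + 2)*(m + 3)*(m - 1)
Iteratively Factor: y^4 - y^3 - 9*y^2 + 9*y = (y)*(y^3 - y^2 - 9*y + 9) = y*(y - 1)*(y^2 - 9) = y*(y - 3)*(y - 1)*(y + 3)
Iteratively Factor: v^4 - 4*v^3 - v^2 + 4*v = (v - 4)*(v^3 - v) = (v - 4)*(v - 1)*(v^2 + v) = (v - 4)*(v - 1)*(v + 1)*(v)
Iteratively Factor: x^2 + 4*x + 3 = (x + 3)*(x + 1)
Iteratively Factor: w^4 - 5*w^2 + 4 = (w + 2)*(w^3 - 2*w^2 - w + 2) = (w - 2)*(w + 2)*(w^2 - 1) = (w - 2)*(w + 1)*(w + 2)*(w - 1)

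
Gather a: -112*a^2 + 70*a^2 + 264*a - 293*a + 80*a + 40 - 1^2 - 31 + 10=-42*a^2 + 51*a + 18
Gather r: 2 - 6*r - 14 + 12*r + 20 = 6*r + 8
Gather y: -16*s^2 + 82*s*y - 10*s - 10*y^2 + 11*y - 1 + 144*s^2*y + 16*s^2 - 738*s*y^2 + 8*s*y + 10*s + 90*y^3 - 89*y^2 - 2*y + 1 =90*y^3 + y^2*(-738*s - 99) + y*(144*s^2 + 90*s + 9)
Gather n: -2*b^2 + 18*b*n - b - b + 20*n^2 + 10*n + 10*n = -2*b^2 - 2*b + 20*n^2 + n*(18*b + 20)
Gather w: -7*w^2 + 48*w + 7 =-7*w^2 + 48*w + 7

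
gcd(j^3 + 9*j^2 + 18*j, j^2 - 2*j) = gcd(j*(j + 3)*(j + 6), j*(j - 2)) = j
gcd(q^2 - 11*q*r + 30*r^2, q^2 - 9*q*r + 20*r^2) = q - 5*r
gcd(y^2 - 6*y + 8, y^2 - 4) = y - 2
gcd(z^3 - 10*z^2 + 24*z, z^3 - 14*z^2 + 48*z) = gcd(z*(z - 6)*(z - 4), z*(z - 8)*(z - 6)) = z^2 - 6*z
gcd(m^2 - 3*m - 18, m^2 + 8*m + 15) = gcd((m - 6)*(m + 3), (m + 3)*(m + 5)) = m + 3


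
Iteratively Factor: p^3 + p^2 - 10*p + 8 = (p - 2)*(p^2 + 3*p - 4) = (p - 2)*(p + 4)*(p - 1)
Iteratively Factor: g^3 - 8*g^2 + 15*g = (g - 5)*(g^2 - 3*g) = (g - 5)*(g - 3)*(g)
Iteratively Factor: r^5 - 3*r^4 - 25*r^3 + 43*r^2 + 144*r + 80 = (r + 1)*(r^4 - 4*r^3 - 21*r^2 + 64*r + 80) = (r - 4)*(r + 1)*(r^3 - 21*r - 20) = (r - 4)*(r + 1)^2*(r^2 - r - 20) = (r - 5)*(r - 4)*(r + 1)^2*(r + 4)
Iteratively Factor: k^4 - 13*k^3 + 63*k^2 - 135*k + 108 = (k - 3)*(k^3 - 10*k^2 + 33*k - 36) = (k - 4)*(k - 3)*(k^2 - 6*k + 9) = (k - 4)*(k - 3)^2*(k - 3)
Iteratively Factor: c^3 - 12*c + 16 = (c + 4)*(c^2 - 4*c + 4) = (c - 2)*(c + 4)*(c - 2)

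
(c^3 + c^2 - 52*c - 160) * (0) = 0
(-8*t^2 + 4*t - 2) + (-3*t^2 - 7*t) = -11*t^2 - 3*t - 2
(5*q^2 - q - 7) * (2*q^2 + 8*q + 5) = 10*q^4 + 38*q^3 + 3*q^2 - 61*q - 35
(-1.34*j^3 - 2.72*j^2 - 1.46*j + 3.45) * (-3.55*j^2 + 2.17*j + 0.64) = 4.757*j^5 + 6.7482*j^4 - 1.577*j^3 - 17.1565*j^2 + 6.5521*j + 2.208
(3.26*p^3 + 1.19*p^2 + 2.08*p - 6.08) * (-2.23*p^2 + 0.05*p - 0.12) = -7.2698*p^5 - 2.4907*p^4 - 4.9701*p^3 + 13.5196*p^2 - 0.5536*p + 0.7296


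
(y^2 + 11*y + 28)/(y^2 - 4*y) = (y^2 + 11*y + 28)/(y*(y - 4))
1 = 1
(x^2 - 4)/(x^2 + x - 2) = (x - 2)/(x - 1)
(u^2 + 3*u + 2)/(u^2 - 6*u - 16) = (u + 1)/(u - 8)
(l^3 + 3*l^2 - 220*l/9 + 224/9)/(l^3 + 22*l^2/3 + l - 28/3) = (9*l^2 - 36*l + 32)/(3*(3*l^2 + l - 4))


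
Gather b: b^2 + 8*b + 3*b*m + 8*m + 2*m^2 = b^2 + b*(3*m + 8) + 2*m^2 + 8*m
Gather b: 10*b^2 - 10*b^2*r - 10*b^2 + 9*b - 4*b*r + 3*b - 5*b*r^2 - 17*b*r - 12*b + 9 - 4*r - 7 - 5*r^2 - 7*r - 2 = -10*b^2*r + b*(-5*r^2 - 21*r) - 5*r^2 - 11*r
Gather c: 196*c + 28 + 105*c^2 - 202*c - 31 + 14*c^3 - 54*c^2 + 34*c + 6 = 14*c^3 + 51*c^2 + 28*c + 3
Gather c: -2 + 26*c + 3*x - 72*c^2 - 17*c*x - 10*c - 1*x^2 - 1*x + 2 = -72*c^2 + c*(16 - 17*x) - x^2 + 2*x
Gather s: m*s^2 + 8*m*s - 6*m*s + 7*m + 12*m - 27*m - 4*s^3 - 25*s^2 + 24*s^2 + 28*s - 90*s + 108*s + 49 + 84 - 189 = -8*m - 4*s^3 + s^2*(m - 1) + s*(2*m + 46) - 56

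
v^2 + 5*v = v*(v + 5)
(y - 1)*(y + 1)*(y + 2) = y^3 + 2*y^2 - y - 2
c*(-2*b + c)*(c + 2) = -2*b*c^2 - 4*b*c + c^3 + 2*c^2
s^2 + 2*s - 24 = (s - 4)*(s + 6)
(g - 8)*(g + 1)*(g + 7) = g^3 - 57*g - 56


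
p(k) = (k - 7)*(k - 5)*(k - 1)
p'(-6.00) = 311.00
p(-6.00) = -1001.00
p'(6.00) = -1.00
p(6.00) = -5.00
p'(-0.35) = 56.47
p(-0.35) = -53.09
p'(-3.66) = 182.35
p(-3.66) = -430.19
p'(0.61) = 32.26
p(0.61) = -10.94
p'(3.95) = -8.89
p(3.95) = 9.45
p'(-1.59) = 95.92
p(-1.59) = -146.61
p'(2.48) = 0.97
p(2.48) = 16.86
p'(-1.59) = 95.92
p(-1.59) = -146.61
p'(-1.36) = 87.91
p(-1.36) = -125.48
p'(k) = (k - 7)*(k - 5) + (k - 7)*(k - 1) + (k - 5)*(k - 1)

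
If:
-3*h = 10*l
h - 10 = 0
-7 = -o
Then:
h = 10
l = -3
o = 7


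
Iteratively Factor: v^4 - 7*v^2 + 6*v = (v)*(v^3 - 7*v + 6) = v*(v + 3)*(v^2 - 3*v + 2) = v*(v - 1)*(v + 3)*(v - 2)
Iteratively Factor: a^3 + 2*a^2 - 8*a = (a)*(a^2 + 2*a - 8) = a*(a + 4)*(a - 2)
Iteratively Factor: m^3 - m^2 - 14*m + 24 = (m - 3)*(m^2 + 2*m - 8) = (m - 3)*(m + 4)*(m - 2)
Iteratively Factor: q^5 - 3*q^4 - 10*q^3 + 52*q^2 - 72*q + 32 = (q + 4)*(q^4 - 7*q^3 + 18*q^2 - 20*q + 8) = (q - 2)*(q + 4)*(q^3 - 5*q^2 + 8*q - 4) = (q - 2)^2*(q + 4)*(q^2 - 3*q + 2) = (q - 2)^3*(q + 4)*(q - 1)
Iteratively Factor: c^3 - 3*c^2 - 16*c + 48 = (c - 3)*(c^2 - 16) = (c - 3)*(c + 4)*(c - 4)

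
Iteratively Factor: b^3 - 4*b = (b)*(b^2 - 4) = b*(b - 2)*(b + 2)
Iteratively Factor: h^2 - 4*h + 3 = (h - 1)*(h - 3)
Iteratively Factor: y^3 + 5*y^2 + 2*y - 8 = (y - 1)*(y^2 + 6*y + 8) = (y - 1)*(y + 2)*(y + 4)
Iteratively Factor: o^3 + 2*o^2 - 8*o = (o + 4)*(o^2 - 2*o) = o*(o + 4)*(o - 2)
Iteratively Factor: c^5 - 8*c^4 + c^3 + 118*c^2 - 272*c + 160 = (c - 4)*(c^4 - 4*c^3 - 15*c^2 + 58*c - 40) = (c - 4)*(c - 2)*(c^3 - 2*c^2 - 19*c + 20) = (c - 4)*(c - 2)*(c - 1)*(c^2 - c - 20) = (c - 4)*(c - 2)*(c - 1)*(c + 4)*(c - 5)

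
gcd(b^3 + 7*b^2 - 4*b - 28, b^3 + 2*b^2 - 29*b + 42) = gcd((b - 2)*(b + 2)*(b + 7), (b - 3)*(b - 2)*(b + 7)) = b^2 + 5*b - 14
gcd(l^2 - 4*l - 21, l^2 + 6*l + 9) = l + 3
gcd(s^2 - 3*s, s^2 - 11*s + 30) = 1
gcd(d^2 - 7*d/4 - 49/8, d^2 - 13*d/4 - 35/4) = d + 7/4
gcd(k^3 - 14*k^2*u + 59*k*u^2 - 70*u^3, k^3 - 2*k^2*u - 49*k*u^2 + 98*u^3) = k^2 - 9*k*u + 14*u^2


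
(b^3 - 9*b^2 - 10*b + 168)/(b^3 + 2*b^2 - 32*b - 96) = (b - 7)/(b + 4)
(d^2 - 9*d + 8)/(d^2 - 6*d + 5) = (d - 8)/(d - 5)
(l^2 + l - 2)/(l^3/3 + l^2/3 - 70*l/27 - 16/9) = 27*(l^2 + l - 2)/(9*l^3 + 9*l^2 - 70*l - 48)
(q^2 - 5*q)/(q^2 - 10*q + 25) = q/(q - 5)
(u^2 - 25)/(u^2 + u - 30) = (u + 5)/(u + 6)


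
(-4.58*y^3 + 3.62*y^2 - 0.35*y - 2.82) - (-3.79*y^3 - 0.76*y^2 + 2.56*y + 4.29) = -0.79*y^3 + 4.38*y^2 - 2.91*y - 7.11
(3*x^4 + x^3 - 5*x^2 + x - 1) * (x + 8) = 3*x^5 + 25*x^4 + 3*x^3 - 39*x^2 + 7*x - 8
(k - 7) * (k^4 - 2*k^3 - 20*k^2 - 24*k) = k^5 - 9*k^4 - 6*k^3 + 116*k^2 + 168*k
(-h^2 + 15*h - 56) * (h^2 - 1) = -h^4 + 15*h^3 - 55*h^2 - 15*h + 56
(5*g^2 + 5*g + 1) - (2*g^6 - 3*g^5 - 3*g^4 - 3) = -2*g^6 + 3*g^5 + 3*g^4 + 5*g^2 + 5*g + 4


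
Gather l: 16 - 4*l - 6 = 10 - 4*l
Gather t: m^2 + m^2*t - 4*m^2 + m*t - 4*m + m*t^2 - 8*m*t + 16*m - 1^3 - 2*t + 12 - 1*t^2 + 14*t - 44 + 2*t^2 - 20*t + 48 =-3*m^2 + 12*m + t^2*(m + 1) + t*(m^2 - 7*m - 8) + 15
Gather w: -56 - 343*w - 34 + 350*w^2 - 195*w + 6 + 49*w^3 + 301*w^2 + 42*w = 49*w^3 + 651*w^2 - 496*w - 84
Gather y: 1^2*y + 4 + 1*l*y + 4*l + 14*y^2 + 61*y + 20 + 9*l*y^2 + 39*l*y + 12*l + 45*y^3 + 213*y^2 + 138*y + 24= 16*l + 45*y^3 + y^2*(9*l + 227) + y*(40*l + 200) + 48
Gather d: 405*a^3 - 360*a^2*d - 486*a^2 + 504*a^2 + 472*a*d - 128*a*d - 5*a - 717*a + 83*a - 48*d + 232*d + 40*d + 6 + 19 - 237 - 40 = 405*a^3 + 18*a^2 - 639*a + d*(-360*a^2 + 344*a + 224) - 252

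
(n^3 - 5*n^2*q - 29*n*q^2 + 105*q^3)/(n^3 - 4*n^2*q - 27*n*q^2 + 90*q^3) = (-n + 7*q)/(-n + 6*q)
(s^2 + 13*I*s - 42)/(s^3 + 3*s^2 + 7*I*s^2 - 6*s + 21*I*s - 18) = (s + 7*I)/(s^2 + s*(3 + I) + 3*I)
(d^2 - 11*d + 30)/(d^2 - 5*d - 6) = (d - 5)/(d + 1)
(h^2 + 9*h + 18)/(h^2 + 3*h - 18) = (h + 3)/(h - 3)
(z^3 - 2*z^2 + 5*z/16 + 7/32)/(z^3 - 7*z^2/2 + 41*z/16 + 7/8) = (z - 1/2)/(z - 2)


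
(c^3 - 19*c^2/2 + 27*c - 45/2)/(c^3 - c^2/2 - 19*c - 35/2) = (2*c^2 - 9*c + 9)/(2*c^2 + 9*c + 7)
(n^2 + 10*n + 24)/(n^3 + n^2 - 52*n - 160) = (n + 6)/(n^2 - 3*n - 40)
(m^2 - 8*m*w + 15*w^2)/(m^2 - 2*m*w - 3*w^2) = (m - 5*w)/(m + w)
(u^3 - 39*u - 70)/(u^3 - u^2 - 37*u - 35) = (u + 2)/(u + 1)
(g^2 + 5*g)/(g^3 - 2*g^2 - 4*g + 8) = g*(g + 5)/(g^3 - 2*g^2 - 4*g + 8)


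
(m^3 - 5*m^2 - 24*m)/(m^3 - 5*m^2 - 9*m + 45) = m*(m - 8)/(m^2 - 8*m + 15)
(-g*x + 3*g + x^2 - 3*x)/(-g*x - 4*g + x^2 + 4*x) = (x - 3)/(x + 4)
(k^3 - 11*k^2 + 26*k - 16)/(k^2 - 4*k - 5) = (-k^3 + 11*k^2 - 26*k + 16)/(-k^2 + 4*k + 5)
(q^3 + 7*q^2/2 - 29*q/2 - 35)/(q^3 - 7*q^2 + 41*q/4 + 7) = 2*(q^2 + 7*q + 10)/(2*q^2 - 7*q - 4)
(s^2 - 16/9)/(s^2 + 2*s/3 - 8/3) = (s + 4/3)/(s + 2)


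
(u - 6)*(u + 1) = u^2 - 5*u - 6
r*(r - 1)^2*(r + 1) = r^4 - r^3 - r^2 + r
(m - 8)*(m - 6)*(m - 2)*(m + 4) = m^4 - 12*m^3 + 12*m^2 + 208*m - 384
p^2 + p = p*(p + 1)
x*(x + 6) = x^2 + 6*x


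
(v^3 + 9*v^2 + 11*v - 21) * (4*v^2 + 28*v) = 4*v^5 + 64*v^4 + 296*v^3 + 224*v^2 - 588*v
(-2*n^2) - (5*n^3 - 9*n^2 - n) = -5*n^3 + 7*n^2 + n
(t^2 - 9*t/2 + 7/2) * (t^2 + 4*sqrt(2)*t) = t^4 - 9*t^3/2 + 4*sqrt(2)*t^3 - 18*sqrt(2)*t^2 + 7*t^2/2 + 14*sqrt(2)*t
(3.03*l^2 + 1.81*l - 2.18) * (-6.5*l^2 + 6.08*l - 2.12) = -19.695*l^4 + 6.6574*l^3 + 18.7512*l^2 - 17.0916*l + 4.6216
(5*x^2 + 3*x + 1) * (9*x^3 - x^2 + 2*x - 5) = 45*x^5 + 22*x^4 + 16*x^3 - 20*x^2 - 13*x - 5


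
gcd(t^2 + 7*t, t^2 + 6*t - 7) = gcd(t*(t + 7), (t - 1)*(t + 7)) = t + 7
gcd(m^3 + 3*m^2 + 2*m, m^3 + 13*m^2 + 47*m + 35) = m + 1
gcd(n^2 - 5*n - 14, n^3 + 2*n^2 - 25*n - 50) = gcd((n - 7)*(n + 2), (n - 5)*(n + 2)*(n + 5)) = n + 2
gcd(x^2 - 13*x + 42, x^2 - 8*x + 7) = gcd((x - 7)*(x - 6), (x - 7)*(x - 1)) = x - 7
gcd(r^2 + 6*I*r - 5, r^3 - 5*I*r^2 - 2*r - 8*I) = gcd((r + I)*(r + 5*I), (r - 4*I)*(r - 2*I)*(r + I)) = r + I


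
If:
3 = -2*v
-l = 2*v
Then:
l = 3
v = -3/2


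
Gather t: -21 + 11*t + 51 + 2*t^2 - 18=2*t^2 + 11*t + 12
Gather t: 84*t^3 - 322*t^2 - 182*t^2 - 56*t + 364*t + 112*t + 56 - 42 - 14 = 84*t^3 - 504*t^2 + 420*t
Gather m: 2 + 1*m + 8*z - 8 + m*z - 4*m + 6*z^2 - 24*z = m*(z - 3) + 6*z^2 - 16*z - 6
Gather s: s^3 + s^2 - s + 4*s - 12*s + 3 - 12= s^3 + s^2 - 9*s - 9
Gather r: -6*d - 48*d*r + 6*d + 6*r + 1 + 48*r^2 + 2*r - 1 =48*r^2 + r*(8 - 48*d)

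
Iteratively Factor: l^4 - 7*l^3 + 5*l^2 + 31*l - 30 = (l - 1)*(l^3 - 6*l^2 - l + 30) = (l - 1)*(l + 2)*(l^2 - 8*l + 15) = (l - 5)*(l - 1)*(l + 2)*(l - 3)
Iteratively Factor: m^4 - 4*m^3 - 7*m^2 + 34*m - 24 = (m - 2)*(m^3 - 2*m^2 - 11*m + 12) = (m - 2)*(m - 1)*(m^2 - m - 12) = (m - 2)*(m - 1)*(m + 3)*(m - 4)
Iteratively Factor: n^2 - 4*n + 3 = (n - 3)*(n - 1)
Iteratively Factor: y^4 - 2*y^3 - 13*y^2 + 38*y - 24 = (y + 4)*(y^3 - 6*y^2 + 11*y - 6) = (y - 2)*(y + 4)*(y^2 - 4*y + 3) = (y - 3)*(y - 2)*(y + 4)*(y - 1)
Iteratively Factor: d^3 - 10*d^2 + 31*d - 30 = (d - 3)*(d^2 - 7*d + 10) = (d - 3)*(d - 2)*(d - 5)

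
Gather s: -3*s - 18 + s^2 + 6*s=s^2 + 3*s - 18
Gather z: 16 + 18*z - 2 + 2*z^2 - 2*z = 2*z^2 + 16*z + 14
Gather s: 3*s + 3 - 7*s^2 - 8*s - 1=-7*s^2 - 5*s + 2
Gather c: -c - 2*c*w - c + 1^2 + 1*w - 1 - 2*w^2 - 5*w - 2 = c*(-2*w - 2) - 2*w^2 - 4*w - 2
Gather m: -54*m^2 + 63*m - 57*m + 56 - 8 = -54*m^2 + 6*m + 48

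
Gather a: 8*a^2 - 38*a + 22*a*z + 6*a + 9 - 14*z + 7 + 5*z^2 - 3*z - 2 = 8*a^2 + a*(22*z - 32) + 5*z^2 - 17*z + 14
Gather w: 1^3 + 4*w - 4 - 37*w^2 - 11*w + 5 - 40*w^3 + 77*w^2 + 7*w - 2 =-40*w^3 + 40*w^2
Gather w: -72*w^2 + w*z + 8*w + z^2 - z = -72*w^2 + w*(z + 8) + z^2 - z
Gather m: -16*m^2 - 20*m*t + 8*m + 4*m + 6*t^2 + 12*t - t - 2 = -16*m^2 + m*(12 - 20*t) + 6*t^2 + 11*t - 2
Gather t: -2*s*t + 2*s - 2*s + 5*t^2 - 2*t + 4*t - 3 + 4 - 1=5*t^2 + t*(2 - 2*s)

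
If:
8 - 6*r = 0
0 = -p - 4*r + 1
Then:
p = -13/3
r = 4/3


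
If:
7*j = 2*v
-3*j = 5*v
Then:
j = 0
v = 0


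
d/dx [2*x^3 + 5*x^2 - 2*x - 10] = 6*x^2 + 10*x - 2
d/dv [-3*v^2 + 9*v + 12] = 9 - 6*v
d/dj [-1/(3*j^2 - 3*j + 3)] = (2*j - 1)/(3*(j^2 - j + 1)^2)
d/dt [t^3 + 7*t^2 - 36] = t*(3*t + 14)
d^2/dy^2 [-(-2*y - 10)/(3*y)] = 20/(3*y^3)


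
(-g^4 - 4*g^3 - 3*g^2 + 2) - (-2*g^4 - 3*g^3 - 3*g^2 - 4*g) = g^4 - g^3 + 4*g + 2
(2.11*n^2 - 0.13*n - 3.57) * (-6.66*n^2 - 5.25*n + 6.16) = -14.0526*n^4 - 10.2117*n^3 + 37.4563*n^2 + 17.9417*n - 21.9912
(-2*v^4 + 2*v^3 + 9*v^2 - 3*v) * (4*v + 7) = -8*v^5 - 6*v^4 + 50*v^3 + 51*v^2 - 21*v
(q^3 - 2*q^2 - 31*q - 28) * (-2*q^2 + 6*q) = -2*q^5 + 10*q^4 + 50*q^3 - 130*q^2 - 168*q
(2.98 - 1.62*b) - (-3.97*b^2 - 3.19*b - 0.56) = 3.97*b^2 + 1.57*b + 3.54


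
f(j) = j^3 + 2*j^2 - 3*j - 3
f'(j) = 3*j^2 + 4*j - 3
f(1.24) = -1.74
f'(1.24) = 6.57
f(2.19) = 10.53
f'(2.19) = 20.15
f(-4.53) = -41.33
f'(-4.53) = 40.44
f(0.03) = -3.09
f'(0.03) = -2.88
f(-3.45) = -9.91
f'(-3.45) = 18.91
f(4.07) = 85.34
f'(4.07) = 62.97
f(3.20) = 40.65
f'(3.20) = 40.52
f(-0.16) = -2.47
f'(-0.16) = -3.56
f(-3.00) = -3.00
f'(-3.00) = 12.00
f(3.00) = 33.00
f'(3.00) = 36.00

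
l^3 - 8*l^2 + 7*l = l*(l - 7)*(l - 1)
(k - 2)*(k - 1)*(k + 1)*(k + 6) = k^4 + 4*k^3 - 13*k^2 - 4*k + 12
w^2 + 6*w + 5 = (w + 1)*(w + 5)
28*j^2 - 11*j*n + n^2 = (-7*j + n)*(-4*j + n)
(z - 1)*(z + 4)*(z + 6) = z^3 + 9*z^2 + 14*z - 24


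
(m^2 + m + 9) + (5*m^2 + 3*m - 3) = 6*m^2 + 4*m + 6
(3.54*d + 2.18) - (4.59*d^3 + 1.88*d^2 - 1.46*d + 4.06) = -4.59*d^3 - 1.88*d^2 + 5.0*d - 1.88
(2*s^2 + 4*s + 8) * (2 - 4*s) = -8*s^3 - 12*s^2 - 24*s + 16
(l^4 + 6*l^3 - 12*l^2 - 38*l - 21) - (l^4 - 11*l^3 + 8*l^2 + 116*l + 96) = 17*l^3 - 20*l^2 - 154*l - 117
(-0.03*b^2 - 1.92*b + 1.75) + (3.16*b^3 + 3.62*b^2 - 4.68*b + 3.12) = 3.16*b^3 + 3.59*b^2 - 6.6*b + 4.87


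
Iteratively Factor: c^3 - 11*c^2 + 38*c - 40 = (c - 5)*(c^2 - 6*c + 8) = (c - 5)*(c - 4)*(c - 2)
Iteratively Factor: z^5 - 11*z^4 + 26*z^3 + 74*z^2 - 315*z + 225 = (z - 5)*(z^4 - 6*z^3 - 4*z^2 + 54*z - 45) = (z - 5)*(z + 3)*(z^3 - 9*z^2 + 23*z - 15) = (z - 5)^2*(z + 3)*(z^2 - 4*z + 3) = (z - 5)^2*(z - 1)*(z + 3)*(z - 3)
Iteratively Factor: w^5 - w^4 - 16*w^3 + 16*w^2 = (w - 1)*(w^4 - 16*w^2) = (w - 4)*(w - 1)*(w^3 + 4*w^2) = (w - 4)*(w - 1)*(w + 4)*(w^2) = w*(w - 4)*(w - 1)*(w + 4)*(w)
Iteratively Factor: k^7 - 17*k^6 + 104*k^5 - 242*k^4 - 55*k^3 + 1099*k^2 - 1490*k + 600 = (k - 3)*(k^6 - 14*k^5 + 62*k^4 - 56*k^3 - 223*k^2 + 430*k - 200) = (k - 5)*(k - 3)*(k^5 - 9*k^4 + 17*k^3 + 29*k^2 - 78*k + 40) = (k - 5)^2*(k - 3)*(k^4 - 4*k^3 - 3*k^2 + 14*k - 8) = (k - 5)^2*(k - 3)*(k - 1)*(k^3 - 3*k^2 - 6*k + 8) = (k - 5)^2*(k - 3)*(k - 1)^2*(k^2 - 2*k - 8) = (k - 5)^2*(k - 4)*(k - 3)*(k - 1)^2*(k + 2)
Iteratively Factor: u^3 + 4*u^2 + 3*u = (u + 1)*(u^2 + 3*u) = (u + 1)*(u + 3)*(u)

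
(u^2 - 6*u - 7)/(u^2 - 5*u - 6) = (u - 7)/(u - 6)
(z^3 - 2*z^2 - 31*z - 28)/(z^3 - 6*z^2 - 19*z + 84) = (z + 1)/(z - 3)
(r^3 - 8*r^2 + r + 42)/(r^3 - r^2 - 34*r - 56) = (r - 3)/(r + 4)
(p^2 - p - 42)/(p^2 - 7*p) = (p + 6)/p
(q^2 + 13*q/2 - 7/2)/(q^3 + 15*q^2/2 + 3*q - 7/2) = 1/(q + 1)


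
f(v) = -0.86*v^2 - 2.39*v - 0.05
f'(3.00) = -7.55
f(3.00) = -14.96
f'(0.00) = -2.39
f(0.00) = -0.05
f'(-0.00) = -2.39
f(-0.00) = -0.05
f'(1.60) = -5.14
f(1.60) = -6.08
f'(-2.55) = 2.00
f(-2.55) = 0.45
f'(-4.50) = 5.35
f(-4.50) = -6.71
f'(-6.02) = 7.96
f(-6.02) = -16.83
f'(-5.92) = 7.79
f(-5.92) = -16.04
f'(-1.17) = -0.38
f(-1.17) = 1.57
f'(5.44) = -11.75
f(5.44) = -38.50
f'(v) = -1.72*v - 2.39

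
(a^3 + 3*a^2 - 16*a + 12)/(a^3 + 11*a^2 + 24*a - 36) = (a - 2)/(a + 6)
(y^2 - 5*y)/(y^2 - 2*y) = (y - 5)/(y - 2)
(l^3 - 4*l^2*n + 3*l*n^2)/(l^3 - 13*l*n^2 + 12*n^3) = l/(l + 4*n)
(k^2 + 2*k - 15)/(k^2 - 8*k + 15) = (k + 5)/(k - 5)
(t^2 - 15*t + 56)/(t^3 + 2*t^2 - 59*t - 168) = (t - 7)/(t^2 + 10*t + 21)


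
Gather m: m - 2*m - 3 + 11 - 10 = -m - 2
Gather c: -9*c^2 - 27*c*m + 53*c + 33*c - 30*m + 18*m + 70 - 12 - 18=-9*c^2 + c*(86 - 27*m) - 12*m + 40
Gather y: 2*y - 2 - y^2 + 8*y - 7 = -y^2 + 10*y - 9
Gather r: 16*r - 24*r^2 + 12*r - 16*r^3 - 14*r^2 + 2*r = -16*r^3 - 38*r^2 + 30*r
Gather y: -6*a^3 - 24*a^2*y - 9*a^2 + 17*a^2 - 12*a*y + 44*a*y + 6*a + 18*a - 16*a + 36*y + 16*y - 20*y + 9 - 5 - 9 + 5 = -6*a^3 + 8*a^2 + 8*a + y*(-24*a^2 + 32*a + 32)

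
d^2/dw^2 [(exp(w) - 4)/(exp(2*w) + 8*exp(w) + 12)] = (exp(4*w) - 24*exp(3*w) - 168*exp(2*w) - 160*exp(w) + 528)*exp(w)/(exp(6*w) + 24*exp(5*w) + 228*exp(4*w) + 1088*exp(3*w) + 2736*exp(2*w) + 3456*exp(w) + 1728)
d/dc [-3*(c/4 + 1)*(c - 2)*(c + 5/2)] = -9*c^2/4 - 27*c/4 + 9/4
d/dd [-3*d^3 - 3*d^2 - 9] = 3*d*(-3*d - 2)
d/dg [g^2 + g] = 2*g + 1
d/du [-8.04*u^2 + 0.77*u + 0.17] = 0.77 - 16.08*u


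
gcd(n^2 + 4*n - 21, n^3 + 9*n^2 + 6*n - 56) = n + 7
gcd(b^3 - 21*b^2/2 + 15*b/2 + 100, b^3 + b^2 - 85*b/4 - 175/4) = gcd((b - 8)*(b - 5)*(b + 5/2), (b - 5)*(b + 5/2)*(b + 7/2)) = b^2 - 5*b/2 - 25/2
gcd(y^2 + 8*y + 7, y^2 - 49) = y + 7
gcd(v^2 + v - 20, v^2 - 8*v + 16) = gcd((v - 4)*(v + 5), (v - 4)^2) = v - 4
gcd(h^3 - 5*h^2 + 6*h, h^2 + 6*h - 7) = 1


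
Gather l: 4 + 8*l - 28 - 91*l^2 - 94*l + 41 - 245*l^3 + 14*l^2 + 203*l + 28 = -245*l^3 - 77*l^2 + 117*l + 45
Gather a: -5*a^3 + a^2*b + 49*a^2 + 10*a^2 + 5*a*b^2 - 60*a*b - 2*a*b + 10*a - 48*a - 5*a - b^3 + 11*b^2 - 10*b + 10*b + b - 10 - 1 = -5*a^3 + a^2*(b + 59) + a*(5*b^2 - 62*b - 43) - b^3 + 11*b^2 + b - 11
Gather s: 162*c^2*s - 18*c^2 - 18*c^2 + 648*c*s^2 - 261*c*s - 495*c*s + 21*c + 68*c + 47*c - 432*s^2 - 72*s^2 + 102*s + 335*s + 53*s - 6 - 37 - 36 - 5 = -36*c^2 + 136*c + s^2*(648*c - 504) + s*(162*c^2 - 756*c + 490) - 84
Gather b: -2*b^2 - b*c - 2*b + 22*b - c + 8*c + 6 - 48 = -2*b^2 + b*(20 - c) + 7*c - 42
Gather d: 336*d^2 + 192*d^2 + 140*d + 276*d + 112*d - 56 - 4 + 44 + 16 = 528*d^2 + 528*d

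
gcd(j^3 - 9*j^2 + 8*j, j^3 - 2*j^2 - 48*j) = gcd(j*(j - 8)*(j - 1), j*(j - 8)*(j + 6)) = j^2 - 8*j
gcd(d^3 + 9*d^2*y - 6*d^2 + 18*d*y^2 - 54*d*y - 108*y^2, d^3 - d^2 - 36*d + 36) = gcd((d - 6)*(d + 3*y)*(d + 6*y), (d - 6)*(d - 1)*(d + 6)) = d - 6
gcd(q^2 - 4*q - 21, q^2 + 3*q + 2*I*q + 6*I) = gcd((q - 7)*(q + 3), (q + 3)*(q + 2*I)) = q + 3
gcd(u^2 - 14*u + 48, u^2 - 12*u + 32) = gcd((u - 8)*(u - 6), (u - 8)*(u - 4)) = u - 8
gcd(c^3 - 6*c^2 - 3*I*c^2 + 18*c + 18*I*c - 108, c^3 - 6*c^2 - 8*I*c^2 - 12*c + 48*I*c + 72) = c^2 + c*(-6 - 6*I) + 36*I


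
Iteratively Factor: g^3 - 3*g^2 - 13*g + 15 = (g - 1)*(g^2 - 2*g - 15) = (g - 1)*(g + 3)*(g - 5)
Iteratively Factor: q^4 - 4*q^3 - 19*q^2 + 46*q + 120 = (q - 4)*(q^3 - 19*q - 30) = (q - 4)*(q + 3)*(q^2 - 3*q - 10) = (q - 4)*(q + 2)*(q + 3)*(q - 5)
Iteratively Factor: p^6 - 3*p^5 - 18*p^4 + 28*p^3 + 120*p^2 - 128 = (p + 2)*(p^5 - 5*p^4 - 8*p^3 + 44*p^2 + 32*p - 64) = (p - 4)*(p + 2)*(p^4 - p^3 - 12*p^2 - 4*p + 16) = (p - 4)^2*(p + 2)*(p^3 + 3*p^2 - 4) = (p - 4)^2*(p - 1)*(p + 2)*(p^2 + 4*p + 4) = (p - 4)^2*(p - 1)*(p + 2)^2*(p + 2)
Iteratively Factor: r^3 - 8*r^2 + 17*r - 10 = (r - 1)*(r^2 - 7*r + 10) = (r - 5)*(r - 1)*(r - 2)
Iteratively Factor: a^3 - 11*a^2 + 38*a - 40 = (a - 5)*(a^2 - 6*a + 8) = (a - 5)*(a - 4)*(a - 2)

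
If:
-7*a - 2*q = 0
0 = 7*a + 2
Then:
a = -2/7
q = 1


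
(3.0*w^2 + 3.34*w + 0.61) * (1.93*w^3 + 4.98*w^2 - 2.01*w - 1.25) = 5.79*w^5 + 21.3862*w^4 + 11.7805*w^3 - 7.4256*w^2 - 5.4011*w - 0.7625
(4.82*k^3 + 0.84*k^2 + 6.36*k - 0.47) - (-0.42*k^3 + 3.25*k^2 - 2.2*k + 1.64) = 5.24*k^3 - 2.41*k^2 + 8.56*k - 2.11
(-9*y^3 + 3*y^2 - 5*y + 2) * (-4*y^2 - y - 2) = 36*y^5 - 3*y^4 + 35*y^3 - 9*y^2 + 8*y - 4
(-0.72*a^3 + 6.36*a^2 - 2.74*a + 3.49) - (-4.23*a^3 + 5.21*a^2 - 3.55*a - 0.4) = 3.51*a^3 + 1.15*a^2 + 0.81*a + 3.89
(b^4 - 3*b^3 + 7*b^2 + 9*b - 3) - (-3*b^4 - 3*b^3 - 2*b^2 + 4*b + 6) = 4*b^4 + 9*b^2 + 5*b - 9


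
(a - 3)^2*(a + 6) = a^3 - 27*a + 54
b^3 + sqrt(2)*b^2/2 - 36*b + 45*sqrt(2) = (b - 3*sqrt(2))*(b - 3*sqrt(2)/2)*(b + 5*sqrt(2))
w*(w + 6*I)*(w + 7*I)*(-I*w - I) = -I*w^4 + 13*w^3 - I*w^3 + 13*w^2 + 42*I*w^2 + 42*I*w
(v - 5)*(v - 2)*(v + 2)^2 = v^4 - 3*v^3 - 14*v^2 + 12*v + 40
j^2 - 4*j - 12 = (j - 6)*(j + 2)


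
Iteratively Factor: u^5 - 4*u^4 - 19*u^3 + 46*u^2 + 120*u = (u - 4)*(u^4 - 19*u^2 - 30*u) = (u - 4)*(u + 3)*(u^3 - 3*u^2 - 10*u) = (u - 4)*(u + 2)*(u + 3)*(u^2 - 5*u) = u*(u - 4)*(u + 2)*(u + 3)*(u - 5)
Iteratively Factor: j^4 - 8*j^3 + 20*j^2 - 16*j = (j - 4)*(j^3 - 4*j^2 + 4*j) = j*(j - 4)*(j^2 - 4*j + 4) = j*(j - 4)*(j - 2)*(j - 2)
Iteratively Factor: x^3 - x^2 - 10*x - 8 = (x + 1)*(x^2 - 2*x - 8) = (x - 4)*(x + 1)*(x + 2)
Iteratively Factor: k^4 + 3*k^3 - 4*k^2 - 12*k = (k)*(k^3 + 3*k^2 - 4*k - 12) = k*(k + 2)*(k^2 + k - 6) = k*(k + 2)*(k + 3)*(k - 2)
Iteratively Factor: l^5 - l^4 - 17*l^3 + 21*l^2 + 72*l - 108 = (l - 2)*(l^4 + l^3 - 15*l^2 - 9*l + 54) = (l - 2)*(l + 3)*(l^3 - 2*l^2 - 9*l + 18) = (l - 2)*(l + 3)^2*(l^2 - 5*l + 6) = (l - 3)*(l - 2)*(l + 3)^2*(l - 2)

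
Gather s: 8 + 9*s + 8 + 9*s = 18*s + 16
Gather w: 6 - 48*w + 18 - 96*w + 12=36 - 144*w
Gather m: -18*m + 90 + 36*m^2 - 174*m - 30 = 36*m^2 - 192*m + 60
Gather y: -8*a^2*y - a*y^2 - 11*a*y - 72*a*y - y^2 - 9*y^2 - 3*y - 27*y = y^2*(-a - 10) + y*(-8*a^2 - 83*a - 30)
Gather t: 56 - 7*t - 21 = 35 - 7*t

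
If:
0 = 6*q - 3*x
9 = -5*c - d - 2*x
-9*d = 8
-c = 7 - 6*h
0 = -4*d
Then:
No Solution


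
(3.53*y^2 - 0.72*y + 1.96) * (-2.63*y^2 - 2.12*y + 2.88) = -9.2839*y^4 - 5.59*y^3 + 6.538*y^2 - 6.2288*y + 5.6448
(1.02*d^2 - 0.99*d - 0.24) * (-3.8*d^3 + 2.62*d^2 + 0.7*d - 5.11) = -3.876*d^5 + 6.4344*d^4 - 0.9678*d^3 - 6.534*d^2 + 4.8909*d + 1.2264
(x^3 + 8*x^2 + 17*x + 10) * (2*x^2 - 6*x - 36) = 2*x^5 + 10*x^4 - 50*x^3 - 370*x^2 - 672*x - 360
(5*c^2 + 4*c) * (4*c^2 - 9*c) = 20*c^4 - 29*c^3 - 36*c^2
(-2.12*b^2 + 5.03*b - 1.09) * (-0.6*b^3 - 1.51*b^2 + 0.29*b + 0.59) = 1.272*b^5 + 0.1832*b^4 - 7.5561*b^3 + 1.8538*b^2 + 2.6516*b - 0.6431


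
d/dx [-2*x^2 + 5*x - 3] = 5 - 4*x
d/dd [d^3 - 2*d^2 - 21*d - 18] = 3*d^2 - 4*d - 21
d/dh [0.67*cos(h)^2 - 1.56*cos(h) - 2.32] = (1.56 - 1.34*cos(h))*sin(h)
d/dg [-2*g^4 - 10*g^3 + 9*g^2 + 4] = 2*g*(-4*g^2 - 15*g + 9)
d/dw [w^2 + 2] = 2*w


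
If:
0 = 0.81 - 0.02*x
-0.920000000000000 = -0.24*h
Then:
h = 3.83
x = 40.50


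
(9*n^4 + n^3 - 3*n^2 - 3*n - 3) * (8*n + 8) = 72*n^5 + 80*n^4 - 16*n^3 - 48*n^2 - 48*n - 24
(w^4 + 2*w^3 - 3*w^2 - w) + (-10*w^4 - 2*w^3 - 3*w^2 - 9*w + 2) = -9*w^4 - 6*w^2 - 10*w + 2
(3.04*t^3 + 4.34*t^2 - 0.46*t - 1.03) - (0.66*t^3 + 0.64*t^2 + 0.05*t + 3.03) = 2.38*t^3 + 3.7*t^2 - 0.51*t - 4.06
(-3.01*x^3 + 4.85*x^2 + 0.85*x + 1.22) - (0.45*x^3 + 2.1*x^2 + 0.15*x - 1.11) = -3.46*x^3 + 2.75*x^2 + 0.7*x + 2.33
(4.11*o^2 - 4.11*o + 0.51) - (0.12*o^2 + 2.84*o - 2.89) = 3.99*o^2 - 6.95*o + 3.4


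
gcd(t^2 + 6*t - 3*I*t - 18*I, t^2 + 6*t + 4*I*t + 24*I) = t + 6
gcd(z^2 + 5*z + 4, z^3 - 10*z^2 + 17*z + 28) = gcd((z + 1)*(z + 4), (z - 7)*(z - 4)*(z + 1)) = z + 1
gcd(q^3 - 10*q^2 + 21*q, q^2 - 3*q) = q^2 - 3*q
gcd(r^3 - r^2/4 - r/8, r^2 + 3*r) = r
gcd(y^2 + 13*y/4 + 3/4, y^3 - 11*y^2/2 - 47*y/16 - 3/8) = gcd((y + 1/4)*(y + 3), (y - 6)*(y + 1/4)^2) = y + 1/4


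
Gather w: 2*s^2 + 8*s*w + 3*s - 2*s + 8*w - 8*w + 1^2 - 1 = 2*s^2 + 8*s*w + s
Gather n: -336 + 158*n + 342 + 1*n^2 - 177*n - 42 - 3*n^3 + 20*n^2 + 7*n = -3*n^3 + 21*n^2 - 12*n - 36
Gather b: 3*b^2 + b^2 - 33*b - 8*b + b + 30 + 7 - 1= 4*b^2 - 40*b + 36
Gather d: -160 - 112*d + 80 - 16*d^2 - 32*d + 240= -16*d^2 - 144*d + 160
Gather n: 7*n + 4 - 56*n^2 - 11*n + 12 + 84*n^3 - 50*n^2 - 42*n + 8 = 84*n^3 - 106*n^2 - 46*n + 24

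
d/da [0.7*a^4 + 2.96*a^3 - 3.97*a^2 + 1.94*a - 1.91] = 2.8*a^3 + 8.88*a^2 - 7.94*a + 1.94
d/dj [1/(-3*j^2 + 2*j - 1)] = 2*(3*j - 1)/(3*j^2 - 2*j + 1)^2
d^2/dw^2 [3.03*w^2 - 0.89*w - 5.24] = 6.06000000000000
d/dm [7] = 0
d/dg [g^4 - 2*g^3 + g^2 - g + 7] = 4*g^3 - 6*g^2 + 2*g - 1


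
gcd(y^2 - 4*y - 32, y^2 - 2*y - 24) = y + 4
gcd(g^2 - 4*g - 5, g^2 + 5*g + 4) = g + 1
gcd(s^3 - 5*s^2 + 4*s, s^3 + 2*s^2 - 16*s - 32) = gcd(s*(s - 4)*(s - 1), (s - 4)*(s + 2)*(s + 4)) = s - 4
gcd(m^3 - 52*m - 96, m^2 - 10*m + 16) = m - 8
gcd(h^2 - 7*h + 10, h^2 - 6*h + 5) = h - 5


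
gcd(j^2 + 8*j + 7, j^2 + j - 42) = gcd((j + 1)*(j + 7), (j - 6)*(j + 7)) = j + 7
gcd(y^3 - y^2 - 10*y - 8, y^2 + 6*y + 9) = 1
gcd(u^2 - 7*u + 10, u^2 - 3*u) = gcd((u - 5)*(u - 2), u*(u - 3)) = 1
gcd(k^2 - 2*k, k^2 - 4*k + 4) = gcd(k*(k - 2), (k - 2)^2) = k - 2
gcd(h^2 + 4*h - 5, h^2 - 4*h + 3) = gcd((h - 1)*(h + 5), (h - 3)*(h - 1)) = h - 1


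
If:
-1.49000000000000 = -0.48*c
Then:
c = 3.10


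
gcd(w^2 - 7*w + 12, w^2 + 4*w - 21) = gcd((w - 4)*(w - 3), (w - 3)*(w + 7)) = w - 3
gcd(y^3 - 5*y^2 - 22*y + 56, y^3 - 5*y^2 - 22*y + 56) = y^3 - 5*y^2 - 22*y + 56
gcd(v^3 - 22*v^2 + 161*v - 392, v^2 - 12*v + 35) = v - 7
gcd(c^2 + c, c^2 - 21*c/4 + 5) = 1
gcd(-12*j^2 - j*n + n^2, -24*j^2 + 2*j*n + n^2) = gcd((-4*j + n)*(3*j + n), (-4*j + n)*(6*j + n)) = 4*j - n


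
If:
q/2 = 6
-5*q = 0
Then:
No Solution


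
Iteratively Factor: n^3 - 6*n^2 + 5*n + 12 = (n - 4)*(n^2 - 2*n - 3) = (n - 4)*(n - 3)*(n + 1)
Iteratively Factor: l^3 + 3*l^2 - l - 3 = (l + 3)*(l^2 - 1) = (l - 1)*(l + 3)*(l + 1)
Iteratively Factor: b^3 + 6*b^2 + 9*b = (b + 3)*(b^2 + 3*b) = (b + 3)^2*(b)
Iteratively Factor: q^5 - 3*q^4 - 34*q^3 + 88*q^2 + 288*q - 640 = (q - 4)*(q^4 + q^3 - 30*q^2 - 32*q + 160) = (q - 4)*(q + 4)*(q^3 - 3*q^2 - 18*q + 40) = (q - 5)*(q - 4)*(q + 4)*(q^2 + 2*q - 8) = (q - 5)*(q - 4)*(q + 4)^2*(q - 2)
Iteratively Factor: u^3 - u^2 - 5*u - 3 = (u + 1)*(u^2 - 2*u - 3) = (u - 3)*(u + 1)*(u + 1)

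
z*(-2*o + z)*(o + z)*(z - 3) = -2*o^2*z^2 + 6*o^2*z - o*z^3 + 3*o*z^2 + z^4 - 3*z^3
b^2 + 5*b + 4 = (b + 1)*(b + 4)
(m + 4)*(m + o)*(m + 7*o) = m^3 + 8*m^2*o + 4*m^2 + 7*m*o^2 + 32*m*o + 28*o^2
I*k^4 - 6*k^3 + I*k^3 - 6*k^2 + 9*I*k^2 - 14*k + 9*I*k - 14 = (k - 2*I)*(k + I)*(k + 7*I)*(I*k + I)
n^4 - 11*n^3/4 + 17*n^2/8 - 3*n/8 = n*(n - 3/2)*(n - 1)*(n - 1/4)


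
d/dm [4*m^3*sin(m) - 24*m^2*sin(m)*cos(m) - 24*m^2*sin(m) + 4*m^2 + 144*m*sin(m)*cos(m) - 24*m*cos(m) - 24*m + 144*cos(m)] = 4*m^3*cos(m) + 12*m^2*sin(m) - 24*m^2*cos(m) - 24*m^2*cos(2*m) - 24*m*sin(m) - 24*m*sin(2*m) + 144*m*cos(2*m) + 8*m - 144*sin(m) + 72*sin(2*m) - 24*cos(m) - 24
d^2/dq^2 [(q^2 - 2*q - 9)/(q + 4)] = 30/(q^3 + 12*q^2 + 48*q + 64)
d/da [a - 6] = 1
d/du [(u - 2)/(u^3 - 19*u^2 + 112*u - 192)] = (-2*u^2 + 9*u - 4)/(u^5 - 30*u^4 + 345*u^3 - 1880*u^2 + 4800*u - 4608)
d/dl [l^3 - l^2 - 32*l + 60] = 3*l^2 - 2*l - 32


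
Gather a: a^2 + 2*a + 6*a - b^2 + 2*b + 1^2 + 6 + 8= a^2 + 8*a - b^2 + 2*b + 15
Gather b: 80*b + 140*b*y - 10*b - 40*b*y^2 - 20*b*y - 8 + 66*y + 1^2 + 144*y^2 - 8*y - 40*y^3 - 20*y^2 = b*(-40*y^2 + 120*y + 70) - 40*y^3 + 124*y^2 + 58*y - 7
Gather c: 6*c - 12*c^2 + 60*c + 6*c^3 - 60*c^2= 6*c^3 - 72*c^2 + 66*c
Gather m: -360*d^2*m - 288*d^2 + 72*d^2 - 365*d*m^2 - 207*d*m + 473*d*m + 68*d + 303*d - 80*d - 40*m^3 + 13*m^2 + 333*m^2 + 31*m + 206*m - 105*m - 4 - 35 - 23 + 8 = -216*d^2 + 291*d - 40*m^3 + m^2*(346 - 365*d) + m*(-360*d^2 + 266*d + 132) - 54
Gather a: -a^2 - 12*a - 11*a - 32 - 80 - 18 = -a^2 - 23*a - 130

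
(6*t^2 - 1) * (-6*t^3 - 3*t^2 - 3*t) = -36*t^5 - 18*t^4 - 12*t^3 + 3*t^2 + 3*t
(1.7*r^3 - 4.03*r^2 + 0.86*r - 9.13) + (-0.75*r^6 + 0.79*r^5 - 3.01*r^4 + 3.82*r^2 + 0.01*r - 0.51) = -0.75*r^6 + 0.79*r^5 - 3.01*r^4 + 1.7*r^3 - 0.21*r^2 + 0.87*r - 9.64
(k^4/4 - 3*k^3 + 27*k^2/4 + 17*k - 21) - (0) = k^4/4 - 3*k^3 + 27*k^2/4 + 17*k - 21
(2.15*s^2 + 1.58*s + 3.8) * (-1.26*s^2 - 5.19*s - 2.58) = -2.709*s^4 - 13.1493*s^3 - 18.5352*s^2 - 23.7984*s - 9.804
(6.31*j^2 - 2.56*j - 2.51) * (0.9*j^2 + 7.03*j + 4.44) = 5.679*j^4 + 42.0553*j^3 + 7.7606*j^2 - 29.0117*j - 11.1444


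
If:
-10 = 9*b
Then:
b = -10/9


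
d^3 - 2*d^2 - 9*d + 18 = (d - 3)*(d - 2)*(d + 3)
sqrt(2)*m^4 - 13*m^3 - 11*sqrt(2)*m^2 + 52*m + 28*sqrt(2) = (m - 2)*(m + 2)*(m - 7*sqrt(2))*(sqrt(2)*m + 1)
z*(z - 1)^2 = z^3 - 2*z^2 + z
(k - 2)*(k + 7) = k^2 + 5*k - 14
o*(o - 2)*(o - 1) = o^3 - 3*o^2 + 2*o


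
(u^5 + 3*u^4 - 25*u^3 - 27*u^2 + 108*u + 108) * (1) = u^5 + 3*u^4 - 25*u^3 - 27*u^2 + 108*u + 108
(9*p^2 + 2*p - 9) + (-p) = 9*p^2 + p - 9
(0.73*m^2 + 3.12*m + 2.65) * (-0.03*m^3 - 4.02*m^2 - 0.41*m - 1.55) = -0.0219*m^5 - 3.0282*m^4 - 12.9212*m^3 - 13.0637*m^2 - 5.9225*m - 4.1075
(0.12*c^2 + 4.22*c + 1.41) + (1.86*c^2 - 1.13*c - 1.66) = 1.98*c^2 + 3.09*c - 0.25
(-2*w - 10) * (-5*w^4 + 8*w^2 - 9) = 10*w^5 + 50*w^4 - 16*w^3 - 80*w^2 + 18*w + 90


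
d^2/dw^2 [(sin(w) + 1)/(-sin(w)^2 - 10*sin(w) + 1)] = (sin(w)^5 - 6*sin(w)^4 + 34*sin(w)^3 + 108*sin(w)^2 - 55*sin(w) - 222)/(10*sin(w) - cos(w)^2)^3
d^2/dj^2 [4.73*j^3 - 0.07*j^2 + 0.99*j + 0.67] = 28.38*j - 0.14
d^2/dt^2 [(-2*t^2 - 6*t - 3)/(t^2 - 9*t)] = 6*(-8*t^3 - 3*t^2 + 27*t - 81)/(t^3*(t^3 - 27*t^2 + 243*t - 729))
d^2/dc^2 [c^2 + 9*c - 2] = 2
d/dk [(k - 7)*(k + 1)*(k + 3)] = 3*k^2 - 6*k - 25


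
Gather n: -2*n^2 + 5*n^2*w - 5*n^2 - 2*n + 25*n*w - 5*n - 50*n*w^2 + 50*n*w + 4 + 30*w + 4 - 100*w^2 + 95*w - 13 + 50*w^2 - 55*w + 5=n^2*(5*w - 7) + n*(-50*w^2 + 75*w - 7) - 50*w^2 + 70*w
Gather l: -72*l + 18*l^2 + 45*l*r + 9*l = 18*l^2 + l*(45*r - 63)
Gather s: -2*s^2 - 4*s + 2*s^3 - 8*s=2*s^3 - 2*s^2 - 12*s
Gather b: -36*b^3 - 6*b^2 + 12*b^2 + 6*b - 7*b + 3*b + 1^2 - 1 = -36*b^3 + 6*b^2 + 2*b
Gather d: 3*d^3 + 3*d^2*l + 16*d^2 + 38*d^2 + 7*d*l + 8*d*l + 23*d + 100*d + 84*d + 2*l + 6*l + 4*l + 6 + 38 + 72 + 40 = 3*d^3 + d^2*(3*l + 54) + d*(15*l + 207) + 12*l + 156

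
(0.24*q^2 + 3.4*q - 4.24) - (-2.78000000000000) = 0.24*q^2 + 3.4*q - 1.46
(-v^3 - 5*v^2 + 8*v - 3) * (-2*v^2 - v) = 2*v^5 + 11*v^4 - 11*v^3 - 2*v^2 + 3*v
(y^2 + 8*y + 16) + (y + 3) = y^2 + 9*y + 19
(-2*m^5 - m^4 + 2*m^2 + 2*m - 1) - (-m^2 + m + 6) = -2*m^5 - m^4 + 3*m^2 + m - 7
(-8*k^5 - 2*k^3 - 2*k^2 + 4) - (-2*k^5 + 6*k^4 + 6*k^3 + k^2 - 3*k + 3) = -6*k^5 - 6*k^4 - 8*k^3 - 3*k^2 + 3*k + 1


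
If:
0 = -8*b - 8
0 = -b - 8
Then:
No Solution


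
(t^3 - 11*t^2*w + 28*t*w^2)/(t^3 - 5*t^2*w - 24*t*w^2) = (-t^2 + 11*t*w - 28*w^2)/(-t^2 + 5*t*w + 24*w^2)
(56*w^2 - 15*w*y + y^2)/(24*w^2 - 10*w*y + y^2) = (56*w^2 - 15*w*y + y^2)/(24*w^2 - 10*w*y + y^2)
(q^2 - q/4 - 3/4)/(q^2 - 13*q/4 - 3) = (q - 1)/(q - 4)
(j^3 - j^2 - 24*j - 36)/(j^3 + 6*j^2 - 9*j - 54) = (j^2 - 4*j - 12)/(j^2 + 3*j - 18)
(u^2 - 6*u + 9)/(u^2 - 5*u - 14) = (-u^2 + 6*u - 9)/(-u^2 + 5*u + 14)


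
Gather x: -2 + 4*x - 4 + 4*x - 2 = 8*x - 8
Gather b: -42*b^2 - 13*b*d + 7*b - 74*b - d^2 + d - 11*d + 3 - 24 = -42*b^2 + b*(-13*d - 67) - d^2 - 10*d - 21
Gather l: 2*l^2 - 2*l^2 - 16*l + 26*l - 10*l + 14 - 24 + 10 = 0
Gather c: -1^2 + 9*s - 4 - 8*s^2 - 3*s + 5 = -8*s^2 + 6*s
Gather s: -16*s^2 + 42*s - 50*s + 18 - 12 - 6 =-16*s^2 - 8*s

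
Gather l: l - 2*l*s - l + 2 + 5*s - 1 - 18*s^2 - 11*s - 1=-2*l*s - 18*s^2 - 6*s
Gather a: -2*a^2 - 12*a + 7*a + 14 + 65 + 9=-2*a^2 - 5*a + 88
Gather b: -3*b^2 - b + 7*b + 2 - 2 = -3*b^2 + 6*b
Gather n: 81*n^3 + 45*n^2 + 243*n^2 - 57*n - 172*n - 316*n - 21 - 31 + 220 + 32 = 81*n^3 + 288*n^2 - 545*n + 200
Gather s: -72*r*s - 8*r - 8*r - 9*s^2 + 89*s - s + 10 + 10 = -16*r - 9*s^2 + s*(88 - 72*r) + 20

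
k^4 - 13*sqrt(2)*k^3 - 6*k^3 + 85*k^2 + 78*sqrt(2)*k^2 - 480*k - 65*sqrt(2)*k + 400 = (k - 5)*(k - 1)*(k - 8*sqrt(2))*(k - 5*sqrt(2))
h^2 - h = h*(h - 1)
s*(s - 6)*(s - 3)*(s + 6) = s^4 - 3*s^3 - 36*s^2 + 108*s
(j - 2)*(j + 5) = j^2 + 3*j - 10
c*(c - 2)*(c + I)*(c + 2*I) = c^4 - 2*c^3 + 3*I*c^3 - 2*c^2 - 6*I*c^2 + 4*c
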